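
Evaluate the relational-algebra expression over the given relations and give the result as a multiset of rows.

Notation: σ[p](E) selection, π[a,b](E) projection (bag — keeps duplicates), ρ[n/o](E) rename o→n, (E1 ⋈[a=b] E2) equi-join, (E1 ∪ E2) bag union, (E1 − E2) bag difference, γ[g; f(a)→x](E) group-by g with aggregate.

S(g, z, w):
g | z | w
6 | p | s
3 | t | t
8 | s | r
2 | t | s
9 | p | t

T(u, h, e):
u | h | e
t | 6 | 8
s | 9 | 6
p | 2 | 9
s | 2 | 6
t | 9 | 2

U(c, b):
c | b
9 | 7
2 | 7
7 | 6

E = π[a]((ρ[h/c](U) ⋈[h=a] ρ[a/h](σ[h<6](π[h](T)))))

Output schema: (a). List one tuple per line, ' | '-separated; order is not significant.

Stepwise |·|:
  U → 3
  ρ[h/c](U) → 3
  T → 5
  π[h](T) → 5
  σ[h<6](π[h](T)) → 2
  ρ[a/h](σ[h<6](π[h](T))) → 2
  (ρ[h/c](U) ⋈[h=a] ρ[a/h](σ[h<6](π[h](T)))) → 2
  π[a]((ρ[h/c](U) ⋈[h=a] ρ[a/h](σ[h<6](π[h](T))))) → 2

== RESULT ==
a
2
2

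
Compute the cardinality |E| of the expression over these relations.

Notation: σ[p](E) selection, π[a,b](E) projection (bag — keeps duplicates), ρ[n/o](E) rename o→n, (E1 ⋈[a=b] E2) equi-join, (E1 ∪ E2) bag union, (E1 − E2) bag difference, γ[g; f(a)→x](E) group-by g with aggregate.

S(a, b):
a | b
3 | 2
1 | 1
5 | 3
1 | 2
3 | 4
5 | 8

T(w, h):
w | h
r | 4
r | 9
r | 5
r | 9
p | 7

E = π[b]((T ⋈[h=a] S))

Row counts bottom-up:
  T → 5
  S → 6
  (T ⋈[h=a] S) → 2
  π[b]((T ⋈[h=a] S)) → 2

|E| = 2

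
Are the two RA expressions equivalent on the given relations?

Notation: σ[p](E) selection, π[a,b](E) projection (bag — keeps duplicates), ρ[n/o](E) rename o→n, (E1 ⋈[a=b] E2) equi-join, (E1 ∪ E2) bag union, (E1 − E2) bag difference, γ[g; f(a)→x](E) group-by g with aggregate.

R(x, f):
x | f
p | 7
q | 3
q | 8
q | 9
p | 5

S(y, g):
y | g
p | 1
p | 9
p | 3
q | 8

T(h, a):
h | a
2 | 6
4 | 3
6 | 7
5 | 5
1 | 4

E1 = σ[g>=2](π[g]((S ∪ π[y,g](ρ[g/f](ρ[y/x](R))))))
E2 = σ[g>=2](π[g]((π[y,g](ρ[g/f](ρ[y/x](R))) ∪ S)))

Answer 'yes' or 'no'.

E1 stepwise |·|:
  S → 4
  R → 5
  ρ[y/x](R) → 5
  ρ[g/f](ρ[y/x](R)) → 5
  π[y,g](ρ[g/f](ρ[y/x](R))) → 5
  (S ∪ π[y,g](ρ[g/f](ρ[y/x](R)))) → 9
  π[g]((S ∪ π[y,g](ρ[g/f](ρ[y/x](R))))) → 9
  σ[g>=2](π[g]((S ∪ π[y,g](ρ[g/f](ρ[y/x](R)))))) → 8
E2 stepwise |·|:
  R → 5
  ρ[y/x](R) → 5
  ρ[g/f](ρ[y/x](R)) → 5
  π[y,g](ρ[g/f](ρ[y/x](R))) → 5
  S → 4
  (π[y,g](ρ[g/f](ρ[y/x](R))) ∪ S) → 9
  π[g]((π[y,g](ρ[g/f](ρ[y/x](R))) ∪ S)) → 9
  σ[g>=2](π[g]((π[y,g](ρ[g/f](ρ[y/x](R))) ∪ S))) → 8

E1 and E2 produce the same multiset:
g
3
3
5
7
8
8
9
9

yes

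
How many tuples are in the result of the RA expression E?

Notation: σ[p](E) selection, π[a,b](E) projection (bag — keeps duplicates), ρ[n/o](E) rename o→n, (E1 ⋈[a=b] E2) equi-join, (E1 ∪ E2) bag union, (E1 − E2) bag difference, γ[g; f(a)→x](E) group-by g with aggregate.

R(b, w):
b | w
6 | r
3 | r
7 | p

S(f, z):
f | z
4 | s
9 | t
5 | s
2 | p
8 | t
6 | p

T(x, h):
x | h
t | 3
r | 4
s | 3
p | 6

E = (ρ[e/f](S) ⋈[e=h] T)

Stepwise |·|:
  S → 6
  ρ[e/f](S) → 6
  T → 4
  (ρ[e/f](S) ⋈[e=h] T) → 2

|E| = 2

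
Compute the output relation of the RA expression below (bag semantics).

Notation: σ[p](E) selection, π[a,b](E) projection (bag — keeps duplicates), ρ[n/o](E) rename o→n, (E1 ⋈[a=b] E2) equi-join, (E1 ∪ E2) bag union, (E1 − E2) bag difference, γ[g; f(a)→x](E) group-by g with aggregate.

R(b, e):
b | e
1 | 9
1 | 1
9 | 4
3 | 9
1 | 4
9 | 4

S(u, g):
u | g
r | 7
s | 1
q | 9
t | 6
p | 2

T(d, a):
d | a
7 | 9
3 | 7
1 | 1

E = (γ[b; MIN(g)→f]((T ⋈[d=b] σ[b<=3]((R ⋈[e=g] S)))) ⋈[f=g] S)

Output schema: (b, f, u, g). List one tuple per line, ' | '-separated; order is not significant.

Stepwise |·|:
  T → 3
  R → 6
  S → 5
  (R ⋈[e=g] S) → 3
  σ[b<=3]((R ⋈[e=g] S)) → 3
  (T ⋈[d=b] σ[b<=3]((R ⋈[e=g] S))) → 3
  γ[b; MIN(g)→f]((T ⋈[d=b] σ[b<=3]((R ⋈[e=g] S)))) → 2
  S → 5
  (γ[b; MIN(g)→f]((T ⋈[d=b] σ[b<=3]((R ⋈[e=g] S)))) ⋈[f=g] S) → 2

== RESULT ==
b | f | u | g
1 | 1 | s | 1
3 | 9 | q | 9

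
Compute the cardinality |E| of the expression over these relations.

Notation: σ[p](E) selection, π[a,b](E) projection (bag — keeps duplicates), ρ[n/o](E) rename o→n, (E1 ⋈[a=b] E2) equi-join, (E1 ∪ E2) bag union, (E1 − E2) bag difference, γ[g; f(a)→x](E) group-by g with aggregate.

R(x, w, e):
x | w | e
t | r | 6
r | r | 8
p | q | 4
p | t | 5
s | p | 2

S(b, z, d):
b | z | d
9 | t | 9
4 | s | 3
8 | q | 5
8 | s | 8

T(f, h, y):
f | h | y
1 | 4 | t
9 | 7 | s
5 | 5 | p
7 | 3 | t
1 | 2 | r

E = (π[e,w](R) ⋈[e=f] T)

Row counts bottom-up:
  R → 5
  π[e,w](R) → 5
  T → 5
  (π[e,w](R) ⋈[e=f] T) → 1

|E| = 1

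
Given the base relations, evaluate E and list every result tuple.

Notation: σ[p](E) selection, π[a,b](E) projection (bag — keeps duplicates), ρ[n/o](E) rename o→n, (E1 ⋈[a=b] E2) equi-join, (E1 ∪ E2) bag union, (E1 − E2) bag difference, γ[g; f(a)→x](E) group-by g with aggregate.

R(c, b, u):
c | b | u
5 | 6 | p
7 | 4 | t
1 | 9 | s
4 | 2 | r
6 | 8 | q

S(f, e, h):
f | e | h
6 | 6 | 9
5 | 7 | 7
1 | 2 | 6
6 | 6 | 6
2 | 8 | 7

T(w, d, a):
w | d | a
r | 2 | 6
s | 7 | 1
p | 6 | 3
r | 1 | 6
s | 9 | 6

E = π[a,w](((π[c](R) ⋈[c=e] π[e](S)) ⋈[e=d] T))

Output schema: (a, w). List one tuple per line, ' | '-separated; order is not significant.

Per-node cardinality:
  R → 5
  π[c](R) → 5
  S → 5
  π[e](S) → 5
  (π[c](R) ⋈[c=e] π[e](S)) → 3
  T → 5
  ((π[c](R) ⋈[c=e] π[e](S)) ⋈[e=d] T) → 3
  π[a,w](((π[c](R) ⋈[c=e] π[e](S)) ⋈[e=d] T)) → 3

== RESULT ==
a | w
1 | s
3 | p
3 | p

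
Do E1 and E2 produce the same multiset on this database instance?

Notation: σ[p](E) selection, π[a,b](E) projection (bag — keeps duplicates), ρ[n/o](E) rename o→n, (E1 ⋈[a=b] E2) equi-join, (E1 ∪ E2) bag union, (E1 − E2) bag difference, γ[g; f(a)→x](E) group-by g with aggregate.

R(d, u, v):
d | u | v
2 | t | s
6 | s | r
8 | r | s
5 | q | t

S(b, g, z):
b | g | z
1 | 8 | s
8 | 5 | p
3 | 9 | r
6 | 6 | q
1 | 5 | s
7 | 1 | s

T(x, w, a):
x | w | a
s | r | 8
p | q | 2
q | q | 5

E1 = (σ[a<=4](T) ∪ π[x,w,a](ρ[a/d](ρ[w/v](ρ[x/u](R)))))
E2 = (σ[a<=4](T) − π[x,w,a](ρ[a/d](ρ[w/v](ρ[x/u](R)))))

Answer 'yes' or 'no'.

E1 stepwise |·|:
  T → 3
  σ[a<=4](T) → 1
  R → 4
  ρ[x/u](R) → 4
  ρ[w/v](ρ[x/u](R)) → 4
  ρ[a/d](ρ[w/v](ρ[x/u](R))) → 4
  π[x,w,a](ρ[a/d](ρ[w/v](ρ[x/u](R)))) → 4
  (σ[a<=4](T) ∪ π[x,w,a](ρ[a/d](ρ[w/v](ρ[x/u](R))))) → 5
E2 stepwise |·|:
  T → 3
  σ[a<=4](T) → 1
  R → 4
  ρ[x/u](R) → 4
  ρ[w/v](ρ[x/u](R)) → 4
  ρ[a/d](ρ[w/v](ρ[x/u](R))) → 4
  π[x,w,a](ρ[a/d](ρ[w/v](ρ[x/u](R)))) → 4
  (σ[a<=4](T) − π[x,w,a](ρ[a/d](ρ[w/v](ρ[x/u](R))))) → 1

E1 result:
x | w | a
p | q | 2
q | t | 5
r | s | 8
s | r | 6
t | s | 2
E2 result:
x | w | a
p | q | 2
Witness: ('t', 's', 2) appears 1× in E1 but 0× in E2.

no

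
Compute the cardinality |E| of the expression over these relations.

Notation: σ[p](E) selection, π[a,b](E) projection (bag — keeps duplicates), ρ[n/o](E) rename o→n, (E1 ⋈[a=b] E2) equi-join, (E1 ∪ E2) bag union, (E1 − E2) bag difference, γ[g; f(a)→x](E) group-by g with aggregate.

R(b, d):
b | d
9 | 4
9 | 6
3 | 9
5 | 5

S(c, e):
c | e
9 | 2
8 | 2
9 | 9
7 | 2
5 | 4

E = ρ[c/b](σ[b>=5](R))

Row counts bottom-up:
  R → 4
  σ[b>=5](R) → 3
  ρ[c/b](σ[b>=5](R)) → 3

|E| = 3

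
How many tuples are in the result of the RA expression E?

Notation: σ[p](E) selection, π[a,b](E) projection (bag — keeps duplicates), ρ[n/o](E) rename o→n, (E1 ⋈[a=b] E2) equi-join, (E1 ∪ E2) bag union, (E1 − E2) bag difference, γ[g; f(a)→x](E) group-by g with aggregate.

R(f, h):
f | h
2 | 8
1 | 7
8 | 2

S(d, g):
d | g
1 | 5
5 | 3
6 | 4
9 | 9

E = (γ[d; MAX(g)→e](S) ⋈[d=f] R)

Row counts bottom-up:
  S → 4
  γ[d; MAX(g)→e](S) → 4
  R → 3
  (γ[d; MAX(g)→e](S) ⋈[d=f] R) → 1

|E| = 1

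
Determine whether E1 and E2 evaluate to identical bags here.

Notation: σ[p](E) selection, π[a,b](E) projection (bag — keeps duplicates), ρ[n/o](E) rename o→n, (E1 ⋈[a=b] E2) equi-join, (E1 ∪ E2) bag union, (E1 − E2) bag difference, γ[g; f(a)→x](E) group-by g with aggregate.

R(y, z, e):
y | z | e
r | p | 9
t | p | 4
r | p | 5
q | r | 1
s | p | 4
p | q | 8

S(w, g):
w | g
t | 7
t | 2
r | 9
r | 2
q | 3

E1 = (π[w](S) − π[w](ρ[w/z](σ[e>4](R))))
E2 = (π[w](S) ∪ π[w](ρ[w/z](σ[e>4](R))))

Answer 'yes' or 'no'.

E1 stepwise |·|:
  S → 5
  π[w](S) → 5
  R → 6
  σ[e>4](R) → 3
  ρ[w/z](σ[e>4](R)) → 3
  π[w](ρ[w/z](σ[e>4](R))) → 3
  (π[w](S) − π[w](ρ[w/z](σ[e>4](R)))) → 4
E2 stepwise |·|:
  S → 5
  π[w](S) → 5
  R → 6
  σ[e>4](R) → 3
  ρ[w/z](σ[e>4](R)) → 3
  π[w](ρ[w/z](σ[e>4](R))) → 3
  (π[w](S) ∪ π[w](ρ[w/z](σ[e>4](R)))) → 8

E1 result:
w
r
r
t
t
E2 result:
w
p
p
q
q
r
r
t
t
Witness: ('q',) appears 0× in E1 but 2× in E2.

no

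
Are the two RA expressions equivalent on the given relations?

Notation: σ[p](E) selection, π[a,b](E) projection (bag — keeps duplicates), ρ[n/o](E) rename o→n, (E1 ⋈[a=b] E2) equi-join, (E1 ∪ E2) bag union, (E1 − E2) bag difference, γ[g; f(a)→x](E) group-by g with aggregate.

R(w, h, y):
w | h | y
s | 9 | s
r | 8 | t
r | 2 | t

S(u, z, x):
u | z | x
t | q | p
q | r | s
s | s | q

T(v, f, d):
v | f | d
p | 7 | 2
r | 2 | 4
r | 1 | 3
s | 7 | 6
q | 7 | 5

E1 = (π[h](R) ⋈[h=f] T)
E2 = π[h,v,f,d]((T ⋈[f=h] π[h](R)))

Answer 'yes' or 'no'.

E1 stepwise |·|:
  R → 3
  π[h](R) → 3
  T → 5
  (π[h](R) ⋈[h=f] T) → 1
E2 stepwise |·|:
  T → 5
  R → 3
  π[h](R) → 3
  (T ⋈[f=h] π[h](R)) → 1
  π[h,v,f,d]((T ⋈[f=h] π[h](R))) → 1

E1 and E2 produce the same multiset:
h | v | f | d
2 | r | 2 | 4

yes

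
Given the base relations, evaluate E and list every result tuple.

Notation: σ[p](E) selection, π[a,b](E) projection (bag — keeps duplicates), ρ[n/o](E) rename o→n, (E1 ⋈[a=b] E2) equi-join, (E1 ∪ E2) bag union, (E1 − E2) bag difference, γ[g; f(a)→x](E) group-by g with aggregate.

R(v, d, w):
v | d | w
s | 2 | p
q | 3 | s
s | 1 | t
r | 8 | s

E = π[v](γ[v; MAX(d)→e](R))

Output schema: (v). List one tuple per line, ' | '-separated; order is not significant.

Subexpression sizes:
  R → 4
  γ[v; MAX(d)→e](R) → 3
  π[v](γ[v; MAX(d)→e](R)) → 3

== RESULT ==
v
q
r
s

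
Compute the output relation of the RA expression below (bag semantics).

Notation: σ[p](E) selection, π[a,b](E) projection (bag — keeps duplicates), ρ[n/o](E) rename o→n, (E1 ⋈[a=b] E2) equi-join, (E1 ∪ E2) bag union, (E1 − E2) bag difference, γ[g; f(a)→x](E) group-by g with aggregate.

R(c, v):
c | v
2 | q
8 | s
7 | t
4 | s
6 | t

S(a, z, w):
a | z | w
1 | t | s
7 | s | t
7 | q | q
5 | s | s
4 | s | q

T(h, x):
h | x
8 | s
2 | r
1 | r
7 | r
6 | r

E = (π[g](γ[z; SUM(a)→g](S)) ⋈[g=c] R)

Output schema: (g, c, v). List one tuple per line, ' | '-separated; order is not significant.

Row counts bottom-up:
  S → 5
  γ[z; SUM(a)→g](S) → 3
  π[g](γ[z; SUM(a)→g](S)) → 3
  R → 5
  (π[g](γ[z; SUM(a)→g](S)) ⋈[g=c] R) → 1

== RESULT ==
g | c | v
7 | 7 | t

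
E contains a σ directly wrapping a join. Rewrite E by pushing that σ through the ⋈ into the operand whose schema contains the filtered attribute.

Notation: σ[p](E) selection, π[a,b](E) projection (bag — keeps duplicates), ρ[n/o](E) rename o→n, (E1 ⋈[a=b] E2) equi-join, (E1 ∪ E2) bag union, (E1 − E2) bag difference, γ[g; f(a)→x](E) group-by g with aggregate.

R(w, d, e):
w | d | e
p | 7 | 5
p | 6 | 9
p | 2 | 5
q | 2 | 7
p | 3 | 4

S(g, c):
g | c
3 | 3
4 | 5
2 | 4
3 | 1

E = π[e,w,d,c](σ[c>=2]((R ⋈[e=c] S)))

σ filters on c, owned by the right side.
E' = π[e,w,d,c]((R ⋈[e=c] σ[c>=2](S)))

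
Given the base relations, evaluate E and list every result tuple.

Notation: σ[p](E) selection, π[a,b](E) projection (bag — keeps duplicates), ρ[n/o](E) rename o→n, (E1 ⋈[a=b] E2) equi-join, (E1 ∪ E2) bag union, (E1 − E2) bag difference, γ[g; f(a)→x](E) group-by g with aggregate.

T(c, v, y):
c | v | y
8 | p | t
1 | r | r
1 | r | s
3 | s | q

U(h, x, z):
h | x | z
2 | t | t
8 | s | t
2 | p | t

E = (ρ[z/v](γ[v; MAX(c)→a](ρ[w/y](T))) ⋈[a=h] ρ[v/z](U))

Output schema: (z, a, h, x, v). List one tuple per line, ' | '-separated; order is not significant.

Stepwise |·|:
  T → 4
  ρ[w/y](T) → 4
  γ[v; MAX(c)→a](ρ[w/y](T)) → 3
  ρ[z/v](γ[v; MAX(c)→a](ρ[w/y](T))) → 3
  U → 3
  ρ[v/z](U) → 3
  (ρ[z/v](γ[v; MAX(c)→a](ρ[w/y](T))) ⋈[a=h] ρ[v/z](U)) → 1

== RESULT ==
z | a | h | x | v
p | 8 | 8 | s | t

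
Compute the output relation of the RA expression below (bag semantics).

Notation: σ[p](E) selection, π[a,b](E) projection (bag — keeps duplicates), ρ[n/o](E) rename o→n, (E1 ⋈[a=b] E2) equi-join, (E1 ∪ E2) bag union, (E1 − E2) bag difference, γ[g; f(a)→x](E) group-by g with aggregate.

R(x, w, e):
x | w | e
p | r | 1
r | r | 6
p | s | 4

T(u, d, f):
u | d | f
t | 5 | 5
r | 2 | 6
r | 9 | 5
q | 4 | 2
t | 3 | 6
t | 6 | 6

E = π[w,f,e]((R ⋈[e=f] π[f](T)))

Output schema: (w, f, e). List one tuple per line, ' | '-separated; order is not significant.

Per-node cardinality:
  R → 3
  T → 6
  π[f](T) → 6
  (R ⋈[e=f] π[f](T)) → 3
  π[w,f,e]((R ⋈[e=f] π[f](T))) → 3

== RESULT ==
w | f | e
r | 6 | 6
r | 6 | 6
r | 6 | 6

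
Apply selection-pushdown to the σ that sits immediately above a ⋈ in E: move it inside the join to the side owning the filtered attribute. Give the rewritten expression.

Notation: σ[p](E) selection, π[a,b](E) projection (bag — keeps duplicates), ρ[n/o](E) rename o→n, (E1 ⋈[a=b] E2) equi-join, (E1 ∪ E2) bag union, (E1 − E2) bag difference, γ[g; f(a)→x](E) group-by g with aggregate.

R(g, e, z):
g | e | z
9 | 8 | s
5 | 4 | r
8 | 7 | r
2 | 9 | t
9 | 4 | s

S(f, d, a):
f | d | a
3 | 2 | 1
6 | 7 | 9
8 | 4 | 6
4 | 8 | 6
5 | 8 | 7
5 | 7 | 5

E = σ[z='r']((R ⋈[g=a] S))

σ filters on z, owned by the left side.
E' = (σ[z='r'](R) ⋈[g=a] S)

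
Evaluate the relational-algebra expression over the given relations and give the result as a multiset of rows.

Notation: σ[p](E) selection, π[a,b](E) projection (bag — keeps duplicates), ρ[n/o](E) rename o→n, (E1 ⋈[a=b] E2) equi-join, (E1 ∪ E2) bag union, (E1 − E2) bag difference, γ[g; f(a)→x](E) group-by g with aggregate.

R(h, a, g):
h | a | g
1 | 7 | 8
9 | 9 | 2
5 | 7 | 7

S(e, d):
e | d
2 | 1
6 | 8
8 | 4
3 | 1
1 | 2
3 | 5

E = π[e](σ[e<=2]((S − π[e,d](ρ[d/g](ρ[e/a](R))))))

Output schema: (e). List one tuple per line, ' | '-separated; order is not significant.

Subexpression sizes:
  S → 6
  R → 3
  ρ[e/a](R) → 3
  ρ[d/g](ρ[e/a](R)) → 3
  π[e,d](ρ[d/g](ρ[e/a](R))) → 3
  (S − π[e,d](ρ[d/g](ρ[e/a](R)))) → 6
  σ[e<=2]((S − π[e,d](ρ[d/g](ρ[e/a](R))))) → 2
  π[e](σ[e<=2]((S − π[e,d](ρ[d/g](ρ[e/a](R)))))) → 2

== RESULT ==
e
1
2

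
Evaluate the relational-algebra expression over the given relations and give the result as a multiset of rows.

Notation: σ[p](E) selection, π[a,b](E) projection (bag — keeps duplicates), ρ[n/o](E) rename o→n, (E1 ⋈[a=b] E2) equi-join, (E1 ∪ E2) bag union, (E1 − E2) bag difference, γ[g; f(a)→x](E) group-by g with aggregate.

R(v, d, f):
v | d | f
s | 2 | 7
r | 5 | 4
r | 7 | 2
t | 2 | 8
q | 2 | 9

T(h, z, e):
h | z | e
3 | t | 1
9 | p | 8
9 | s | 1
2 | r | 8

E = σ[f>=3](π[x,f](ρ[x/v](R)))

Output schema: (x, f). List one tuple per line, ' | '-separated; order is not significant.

Stepwise |·|:
  R → 5
  ρ[x/v](R) → 5
  π[x,f](ρ[x/v](R)) → 5
  σ[f>=3](π[x,f](ρ[x/v](R))) → 4

== RESULT ==
x | f
q | 9
r | 4
s | 7
t | 8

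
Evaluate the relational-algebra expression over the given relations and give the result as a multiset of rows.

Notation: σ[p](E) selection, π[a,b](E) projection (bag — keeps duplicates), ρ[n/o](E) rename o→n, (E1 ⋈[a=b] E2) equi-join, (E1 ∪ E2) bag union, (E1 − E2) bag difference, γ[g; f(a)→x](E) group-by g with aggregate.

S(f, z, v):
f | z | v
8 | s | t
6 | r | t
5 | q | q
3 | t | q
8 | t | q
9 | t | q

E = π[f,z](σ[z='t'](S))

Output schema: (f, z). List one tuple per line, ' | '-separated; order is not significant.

Stepwise |·|:
  S → 6
  σ[z='t'](S) → 3
  π[f,z](σ[z='t'](S)) → 3

== RESULT ==
f | z
3 | t
8 | t
9 | t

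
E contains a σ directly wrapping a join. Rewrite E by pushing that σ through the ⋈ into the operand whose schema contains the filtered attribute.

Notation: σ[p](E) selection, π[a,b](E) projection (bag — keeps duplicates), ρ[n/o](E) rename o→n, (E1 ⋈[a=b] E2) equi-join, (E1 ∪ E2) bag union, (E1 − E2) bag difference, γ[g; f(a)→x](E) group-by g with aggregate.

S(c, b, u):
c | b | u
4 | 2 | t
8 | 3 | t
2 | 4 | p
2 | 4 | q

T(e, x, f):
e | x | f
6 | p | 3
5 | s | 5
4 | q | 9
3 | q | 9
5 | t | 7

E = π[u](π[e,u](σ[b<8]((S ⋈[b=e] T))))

σ filters on b, owned by the left side.
E' = π[u](π[e,u]((σ[b<8](S) ⋈[b=e] T)))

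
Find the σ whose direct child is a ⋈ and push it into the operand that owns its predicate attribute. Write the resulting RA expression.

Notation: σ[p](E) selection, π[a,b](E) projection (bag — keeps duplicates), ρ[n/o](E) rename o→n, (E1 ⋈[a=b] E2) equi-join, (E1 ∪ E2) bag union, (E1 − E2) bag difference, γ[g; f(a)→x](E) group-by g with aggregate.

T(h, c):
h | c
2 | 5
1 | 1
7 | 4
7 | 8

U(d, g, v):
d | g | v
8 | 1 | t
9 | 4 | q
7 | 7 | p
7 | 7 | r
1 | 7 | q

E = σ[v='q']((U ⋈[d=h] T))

σ filters on v, owned by the left side.
E' = (σ[v='q'](U) ⋈[d=h] T)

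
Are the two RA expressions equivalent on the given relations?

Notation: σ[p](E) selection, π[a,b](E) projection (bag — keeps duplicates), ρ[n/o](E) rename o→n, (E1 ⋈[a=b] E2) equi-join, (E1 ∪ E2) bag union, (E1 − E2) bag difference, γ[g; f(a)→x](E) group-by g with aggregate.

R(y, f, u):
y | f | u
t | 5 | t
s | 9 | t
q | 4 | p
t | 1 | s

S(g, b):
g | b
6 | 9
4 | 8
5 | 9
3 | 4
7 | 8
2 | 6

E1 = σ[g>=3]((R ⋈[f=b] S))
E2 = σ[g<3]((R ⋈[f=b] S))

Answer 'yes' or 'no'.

E1 per-node cardinality:
  R → 4
  S → 6
  (R ⋈[f=b] S) → 3
  σ[g>=3]((R ⋈[f=b] S)) → 3
E2 per-node cardinality:
  R → 4
  S → 6
  (R ⋈[f=b] S) → 3
  σ[g<3]((R ⋈[f=b] S)) → 0

E1 result:
y | f | u | g | b
q | 4 | p | 3 | 4
s | 9 | t | 5 | 9
s | 9 | t | 6 | 9
E2 result:
y | f | u | g | b
(0 rows)
Witness: ('q', 4, 'p', 3, 4) appears 1× in E1 but 0× in E2.

no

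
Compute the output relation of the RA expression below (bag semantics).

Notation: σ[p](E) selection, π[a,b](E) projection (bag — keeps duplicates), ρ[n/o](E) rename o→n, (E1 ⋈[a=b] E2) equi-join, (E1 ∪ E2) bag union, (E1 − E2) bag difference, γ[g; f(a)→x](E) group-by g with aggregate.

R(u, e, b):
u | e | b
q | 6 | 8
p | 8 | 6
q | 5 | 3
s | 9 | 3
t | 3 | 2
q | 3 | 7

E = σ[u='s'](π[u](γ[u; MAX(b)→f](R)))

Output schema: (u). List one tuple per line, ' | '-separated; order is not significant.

Subexpression sizes:
  R → 6
  γ[u; MAX(b)→f](R) → 4
  π[u](γ[u; MAX(b)→f](R)) → 4
  σ[u='s'](π[u](γ[u; MAX(b)→f](R))) → 1

== RESULT ==
u
s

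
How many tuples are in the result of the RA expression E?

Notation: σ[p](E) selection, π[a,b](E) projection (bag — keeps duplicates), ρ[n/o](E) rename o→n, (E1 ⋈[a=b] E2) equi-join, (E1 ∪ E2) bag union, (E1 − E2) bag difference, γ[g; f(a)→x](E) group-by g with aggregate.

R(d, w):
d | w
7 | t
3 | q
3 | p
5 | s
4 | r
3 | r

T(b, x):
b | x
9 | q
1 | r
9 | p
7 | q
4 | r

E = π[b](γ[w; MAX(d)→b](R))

Row counts bottom-up:
  R → 6
  γ[w; MAX(d)→b](R) → 5
  π[b](γ[w; MAX(d)→b](R)) → 5

|E| = 5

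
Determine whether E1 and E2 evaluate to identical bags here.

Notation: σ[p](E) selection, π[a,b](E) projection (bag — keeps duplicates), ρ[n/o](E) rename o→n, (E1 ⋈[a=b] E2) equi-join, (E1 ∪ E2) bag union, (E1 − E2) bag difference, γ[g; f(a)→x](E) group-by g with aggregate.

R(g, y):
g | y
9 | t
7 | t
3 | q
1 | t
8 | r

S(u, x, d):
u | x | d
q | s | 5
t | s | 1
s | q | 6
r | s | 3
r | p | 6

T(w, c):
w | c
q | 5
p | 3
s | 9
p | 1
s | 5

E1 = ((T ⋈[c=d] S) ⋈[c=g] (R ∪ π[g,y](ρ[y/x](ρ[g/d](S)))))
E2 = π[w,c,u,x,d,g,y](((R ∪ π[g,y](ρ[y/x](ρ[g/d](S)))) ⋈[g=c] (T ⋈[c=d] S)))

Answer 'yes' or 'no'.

E1 per-node cardinality:
  T → 5
  S → 5
  (T ⋈[c=d] S) → 4
  R → 5
  S → 5
  ρ[g/d](S) → 5
  ρ[y/x](ρ[g/d](S)) → 5
  π[g,y](ρ[y/x](ρ[g/d](S))) → 5
  (R ∪ π[g,y](ρ[y/x](ρ[g/d](S)))) → 10
  ((T ⋈[c=d] S) ⋈[c=g] (R ∪ π[g,y](ρ[y/x](ρ[g/d](S))))) → 6
E2 per-node cardinality:
  R → 5
  S → 5
  ρ[g/d](S) → 5
  ρ[y/x](ρ[g/d](S)) → 5
  π[g,y](ρ[y/x](ρ[g/d](S))) → 5
  (R ∪ π[g,y](ρ[y/x](ρ[g/d](S)))) → 10
  T → 5
  S → 5
  (T ⋈[c=d] S) → 4
  ((R ∪ π[g,y](ρ[y/x](ρ[g/d](S)))) ⋈[g=c] (T ⋈[c=d] S)) → 6
  π[w,c,u,x,d,g,y](((R ∪ π[g,y](ρ[y/x](ρ[g/d](S)))) ⋈[g=c] (T ⋈[c=d] S))) → 6

E1 and E2 produce the same multiset:
w | c | u | x | d | g | y
p | 1 | t | s | 1 | 1 | s
p | 1 | t | s | 1 | 1 | t
p | 3 | r | s | 3 | 3 | q
p | 3 | r | s | 3 | 3 | s
q | 5 | q | s | 5 | 5 | s
s | 5 | q | s | 5 | 5 | s

yes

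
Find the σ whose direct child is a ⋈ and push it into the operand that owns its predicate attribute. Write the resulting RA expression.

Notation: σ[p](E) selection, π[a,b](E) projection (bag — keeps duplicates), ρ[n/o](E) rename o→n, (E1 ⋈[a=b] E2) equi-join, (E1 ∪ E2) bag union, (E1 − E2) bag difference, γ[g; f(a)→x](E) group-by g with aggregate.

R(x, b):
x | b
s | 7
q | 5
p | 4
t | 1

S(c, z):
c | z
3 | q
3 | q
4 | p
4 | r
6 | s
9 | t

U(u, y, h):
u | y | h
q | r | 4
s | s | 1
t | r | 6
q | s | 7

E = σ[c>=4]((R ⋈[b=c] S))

σ filters on c, owned by the right side.
E' = (R ⋈[b=c] σ[c>=4](S))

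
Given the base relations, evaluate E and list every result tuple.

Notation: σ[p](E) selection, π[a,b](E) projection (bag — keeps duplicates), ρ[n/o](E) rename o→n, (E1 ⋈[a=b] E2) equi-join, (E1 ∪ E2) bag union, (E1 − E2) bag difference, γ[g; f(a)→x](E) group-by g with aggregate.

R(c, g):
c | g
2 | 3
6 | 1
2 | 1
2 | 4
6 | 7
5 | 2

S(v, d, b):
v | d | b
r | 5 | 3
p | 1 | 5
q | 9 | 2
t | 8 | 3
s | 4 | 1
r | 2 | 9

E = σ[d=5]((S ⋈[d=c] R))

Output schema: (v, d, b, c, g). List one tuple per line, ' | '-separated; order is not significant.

Per-node cardinality:
  S → 6
  R → 6
  (S ⋈[d=c] R) → 4
  σ[d=5]((S ⋈[d=c] R)) → 1

== RESULT ==
v | d | b | c | g
r | 5 | 3 | 5 | 2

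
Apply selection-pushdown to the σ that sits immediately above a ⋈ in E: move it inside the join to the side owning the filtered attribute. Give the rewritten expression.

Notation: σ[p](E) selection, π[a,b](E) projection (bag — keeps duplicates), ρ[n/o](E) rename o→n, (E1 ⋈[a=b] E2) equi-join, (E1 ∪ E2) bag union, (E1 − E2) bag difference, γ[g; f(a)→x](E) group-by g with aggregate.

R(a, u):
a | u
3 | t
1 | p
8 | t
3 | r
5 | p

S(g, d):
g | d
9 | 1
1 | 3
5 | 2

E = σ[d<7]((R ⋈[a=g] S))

σ filters on d, owned by the right side.
E' = (R ⋈[a=g] σ[d<7](S))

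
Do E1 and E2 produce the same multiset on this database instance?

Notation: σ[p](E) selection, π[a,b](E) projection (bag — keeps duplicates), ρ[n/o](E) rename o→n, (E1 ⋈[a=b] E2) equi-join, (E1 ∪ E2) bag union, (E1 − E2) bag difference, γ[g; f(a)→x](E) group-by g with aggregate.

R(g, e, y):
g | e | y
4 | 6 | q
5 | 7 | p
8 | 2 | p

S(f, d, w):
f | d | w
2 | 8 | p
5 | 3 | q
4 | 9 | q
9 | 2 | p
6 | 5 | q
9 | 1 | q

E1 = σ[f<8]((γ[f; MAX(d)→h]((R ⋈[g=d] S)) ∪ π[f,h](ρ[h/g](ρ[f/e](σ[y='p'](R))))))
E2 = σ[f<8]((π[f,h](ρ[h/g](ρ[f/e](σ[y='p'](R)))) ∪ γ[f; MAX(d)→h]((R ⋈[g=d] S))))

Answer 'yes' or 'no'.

E1 per-node cardinality:
  R → 3
  S → 6
  (R ⋈[g=d] S) → 2
  γ[f; MAX(d)→h]((R ⋈[g=d] S)) → 2
  R → 3
  σ[y='p'](R) → 2
  ρ[f/e](σ[y='p'](R)) → 2
  ρ[h/g](ρ[f/e](σ[y='p'](R))) → 2
  π[f,h](ρ[h/g](ρ[f/e](σ[y='p'](R)))) → 2
  (γ[f; MAX(d)→h]((R ⋈[g=d] S)) ∪ π[f,h](ρ[h/g](ρ[f/e](σ[y='p'](R))))) → 4
  σ[f<8]((γ[f; MAX(d)→h]((R ⋈[g=d] S)) ∪ π[f,h](ρ[h/g](ρ[f/e](σ[y='p'](R)))))) → 4
E2 per-node cardinality:
  R → 3
  σ[y='p'](R) → 2
  ρ[f/e](σ[y='p'](R)) → 2
  ρ[h/g](ρ[f/e](σ[y='p'](R))) → 2
  π[f,h](ρ[h/g](ρ[f/e](σ[y='p'](R)))) → 2
  R → 3
  S → 6
  (R ⋈[g=d] S) → 2
  γ[f; MAX(d)→h]((R ⋈[g=d] S)) → 2
  (π[f,h](ρ[h/g](ρ[f/e](σ[y='p'](R)))) ∪ γ[f; MAX(d)→h]((R ⋈[g=d] S))) → 4
  σ[f<8]((π[f,h](ρ[h/g](ρ[f/e](σ[y='p'](R)))) ∪ γ[f; MAX(d)→h]((R ⋈[g=d] S)))) → 4

E1 and E2 produce the same multiset:
f | h
2 | 8
2 | 8
6 | 5
7 | 5

yes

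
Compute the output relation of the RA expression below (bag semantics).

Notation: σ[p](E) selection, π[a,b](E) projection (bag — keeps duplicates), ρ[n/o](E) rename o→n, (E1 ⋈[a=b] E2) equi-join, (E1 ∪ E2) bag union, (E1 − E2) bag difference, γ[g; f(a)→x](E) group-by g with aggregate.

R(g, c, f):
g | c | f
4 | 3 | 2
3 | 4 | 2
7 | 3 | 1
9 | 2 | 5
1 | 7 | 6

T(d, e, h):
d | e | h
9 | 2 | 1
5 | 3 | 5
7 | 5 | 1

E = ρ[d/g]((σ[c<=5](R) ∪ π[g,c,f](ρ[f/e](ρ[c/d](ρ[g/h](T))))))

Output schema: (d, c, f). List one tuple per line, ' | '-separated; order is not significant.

Per-node cardinality:
  R → 5
  σ[c<=5](R) → 4
  T → 3
  ρ[g/h](T) → 3
  ρ[c/d](ρ[g/h](T)) → 3
  ρ[f/e](ρ[c/d](ρ[g/h](T))) → 3
  π[g,c,f](ρ[f/e](ρ[c/d](ρ[g/h](T)))) → 3
  (σ[c<=5](R) ∪ π[g,c,f](ρ[f/e](ρ[c/d](ρ[g/h](T))))) → 7
  ρ[d/g]((σ[c<=5](R) ∪ π[g,c,f](ρ[f/e](ρ[c/d](ρ[g/h](T)))))) → 7

== RESULT ==
d | c | f
1 | 7 | 5
1 | 9 | 2
3 | 4 | 2
4 | 3 | 2
5 | 5 | 3
7 | 3 | 1
9 | 2 | 5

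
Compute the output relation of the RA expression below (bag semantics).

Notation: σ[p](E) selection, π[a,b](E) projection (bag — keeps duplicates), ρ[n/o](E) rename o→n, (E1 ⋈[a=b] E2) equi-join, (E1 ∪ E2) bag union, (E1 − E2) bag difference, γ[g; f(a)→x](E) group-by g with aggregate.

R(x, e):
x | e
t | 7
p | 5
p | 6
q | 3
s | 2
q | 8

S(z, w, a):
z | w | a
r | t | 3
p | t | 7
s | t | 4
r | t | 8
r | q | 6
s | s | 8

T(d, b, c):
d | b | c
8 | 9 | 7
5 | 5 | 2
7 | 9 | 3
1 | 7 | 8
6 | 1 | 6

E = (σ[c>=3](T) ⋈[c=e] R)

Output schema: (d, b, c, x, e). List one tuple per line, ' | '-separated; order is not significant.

Row counts bottom-up:
  T → 5
  σ[c>=3](T) → 4
  R → 6
  (σ[c>=3](T) ⋈[c=e] R) → 4

== RESULT ==
d | b | c | x | e
1 | 7 | 8 | q | 8
6 | 1 | 6 | p | 6
7 | 9 | 3 | q | 3
8 | 9 | 7 | t | 7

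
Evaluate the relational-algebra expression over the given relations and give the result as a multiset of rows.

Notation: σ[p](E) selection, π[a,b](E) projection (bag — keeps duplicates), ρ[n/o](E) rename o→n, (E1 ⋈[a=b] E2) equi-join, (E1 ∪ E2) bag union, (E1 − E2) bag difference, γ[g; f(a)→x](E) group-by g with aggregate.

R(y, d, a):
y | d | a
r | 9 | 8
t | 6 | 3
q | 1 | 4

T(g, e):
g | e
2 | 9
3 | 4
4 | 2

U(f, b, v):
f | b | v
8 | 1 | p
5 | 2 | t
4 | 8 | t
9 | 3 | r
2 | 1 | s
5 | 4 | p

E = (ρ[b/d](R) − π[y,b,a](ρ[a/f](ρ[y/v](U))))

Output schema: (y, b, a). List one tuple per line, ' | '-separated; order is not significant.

Stepwise |·|:
  R → 3
  ρ[b/d](R) → 3
  U → 6
  ρ[y/v](U) → 6
  ρ[a/f](ρ[y/v](U)) → 6
  π[y,b,a](ρ[a/f](ρ[y/v](U))) → 6
  (ρ[b/d](R) − π[y,b,a](ρ[a/f](ρ[y/v](U)))) → 3

== RESULT ==
y | b | a
q | 1 | 4
r | 9 | 8
t | 6 | 3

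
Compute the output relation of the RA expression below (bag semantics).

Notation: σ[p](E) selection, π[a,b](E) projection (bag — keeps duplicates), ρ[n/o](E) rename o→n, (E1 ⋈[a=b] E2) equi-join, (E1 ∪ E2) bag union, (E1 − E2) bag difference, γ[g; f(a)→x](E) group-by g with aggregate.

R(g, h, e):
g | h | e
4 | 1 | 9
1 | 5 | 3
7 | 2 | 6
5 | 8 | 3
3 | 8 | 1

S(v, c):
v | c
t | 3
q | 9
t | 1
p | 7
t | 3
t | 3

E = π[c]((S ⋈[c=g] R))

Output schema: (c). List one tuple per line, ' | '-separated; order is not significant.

Row counts bottom-up:
  S → 6
  R → 5
  (S ⋈[c=g] R) → 5
  π[c]((S ⋈[c=g] R)) → 5

== RESULT ==
c
1
3
3
3
7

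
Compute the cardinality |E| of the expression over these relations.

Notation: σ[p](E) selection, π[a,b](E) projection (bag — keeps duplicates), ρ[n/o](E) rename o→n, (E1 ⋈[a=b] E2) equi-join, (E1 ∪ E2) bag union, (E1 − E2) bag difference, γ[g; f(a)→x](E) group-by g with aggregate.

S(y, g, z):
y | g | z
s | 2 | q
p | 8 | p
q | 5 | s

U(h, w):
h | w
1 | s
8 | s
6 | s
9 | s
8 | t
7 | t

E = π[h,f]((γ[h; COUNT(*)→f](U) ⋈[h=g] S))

Row counts bottom-up:
  U → 6
  γ[h; COUNT(*)→f](U) → 5
  S → 3
  (γ[h; COUNT(*)→f](U) ⋈[h=g] S) → 1
  π[h,f]((γ[h; COUNT(*)→f](U) ⋈[h=g] S)) → 1

|E| = 1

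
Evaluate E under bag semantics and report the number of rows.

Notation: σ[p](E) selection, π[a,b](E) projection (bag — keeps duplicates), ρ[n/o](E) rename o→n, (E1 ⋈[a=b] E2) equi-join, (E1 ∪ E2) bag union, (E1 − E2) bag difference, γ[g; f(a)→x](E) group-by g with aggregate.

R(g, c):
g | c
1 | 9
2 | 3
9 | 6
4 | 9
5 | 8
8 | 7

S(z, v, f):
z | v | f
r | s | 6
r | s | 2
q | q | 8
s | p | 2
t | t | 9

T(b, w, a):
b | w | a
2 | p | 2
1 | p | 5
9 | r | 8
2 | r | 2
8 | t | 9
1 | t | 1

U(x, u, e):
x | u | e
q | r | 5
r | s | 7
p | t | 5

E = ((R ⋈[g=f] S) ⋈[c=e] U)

Row counts bottom-up:
  R → 6
  S → 5
  (R ⋈[g=f] S) → 4
  U → 3
  ((R ⋈[g=f] S) ⋈[c=e] U) → 1

|E| = 1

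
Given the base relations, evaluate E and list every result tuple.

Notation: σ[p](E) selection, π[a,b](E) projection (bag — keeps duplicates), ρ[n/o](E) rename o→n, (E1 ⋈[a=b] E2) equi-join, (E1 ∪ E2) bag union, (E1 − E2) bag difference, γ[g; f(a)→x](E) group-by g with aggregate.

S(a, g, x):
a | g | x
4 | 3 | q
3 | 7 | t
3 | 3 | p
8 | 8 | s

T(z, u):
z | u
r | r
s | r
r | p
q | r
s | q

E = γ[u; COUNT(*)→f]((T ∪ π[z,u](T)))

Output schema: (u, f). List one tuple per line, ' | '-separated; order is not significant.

Per-node cardinality:
  T → 5
  T → 5
  π[z,u](T) → 5
  (T ∪ π[z,u](T)) → 10
  γ[u; COUNT(*)→f]((T ∪ π[z,u](T))) → 3

== RESULT ==
u | f
p | 2
q | 2
r | 6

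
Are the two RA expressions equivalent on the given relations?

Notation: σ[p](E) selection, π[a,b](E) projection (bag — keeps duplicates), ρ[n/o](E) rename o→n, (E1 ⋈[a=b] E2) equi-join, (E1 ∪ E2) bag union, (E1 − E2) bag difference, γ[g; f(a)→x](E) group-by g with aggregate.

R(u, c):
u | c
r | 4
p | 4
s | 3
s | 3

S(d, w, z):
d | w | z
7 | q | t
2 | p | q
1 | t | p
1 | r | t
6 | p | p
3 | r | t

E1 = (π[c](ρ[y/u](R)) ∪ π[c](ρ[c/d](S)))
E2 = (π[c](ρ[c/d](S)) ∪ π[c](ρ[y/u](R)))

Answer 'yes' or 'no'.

E1 stepwise |·|:
  R → 4
  ρ[y/u](R) → 4
  π[c](ρ[y/u](R)) → 4
  S → 6
  ρ[c/d](S) → 6
  π[c](ρ[c/d](S)) → 6
  (π[c](ρ[y/u](R)) ∪ π[c](ρ[c/d](S))) → 10
E2 stepwise |·|:
  S → 6
  ρ[c/d](S) → 6
  π[c](ρ[c/d](S)) → 6
  R → 4
  ρ[y/u](R) → 4
  π[c](ρ[y/u](R)) → 4
  (π[c](ρ[c/d](S)) ∪ π[c](ρ[y/u](R))) → 10

E1 and E2 produce the same multiset:
c
1
1
2
3
3
3
4
4
6
7

yes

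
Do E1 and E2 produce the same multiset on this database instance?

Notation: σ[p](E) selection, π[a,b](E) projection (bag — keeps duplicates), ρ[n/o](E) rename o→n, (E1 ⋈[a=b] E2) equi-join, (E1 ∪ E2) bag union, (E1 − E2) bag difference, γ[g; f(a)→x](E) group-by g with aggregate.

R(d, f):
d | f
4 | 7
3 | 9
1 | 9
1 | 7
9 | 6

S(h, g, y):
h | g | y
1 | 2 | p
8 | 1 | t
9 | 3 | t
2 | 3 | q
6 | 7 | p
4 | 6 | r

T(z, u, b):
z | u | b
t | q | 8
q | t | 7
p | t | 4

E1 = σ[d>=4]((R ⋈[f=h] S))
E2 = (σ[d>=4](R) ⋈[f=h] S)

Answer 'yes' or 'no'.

E1 stepwise |·|:
  R → 5
  S → 6
  (R ⋈[f=h] S) → 3
  σ[d>=4]((R ⋈[f=h] S)) → 1
E2 stepwise |·|:
  R → 5
  σ[d>=4](R) → 2
  S → 6
  (σ[d>=4](R) ⋈[f=h] S) → 1

E1 and E2 produce the same multiset:
d | f | h | g | y
9 | 6 | 6 | 7 | p

yes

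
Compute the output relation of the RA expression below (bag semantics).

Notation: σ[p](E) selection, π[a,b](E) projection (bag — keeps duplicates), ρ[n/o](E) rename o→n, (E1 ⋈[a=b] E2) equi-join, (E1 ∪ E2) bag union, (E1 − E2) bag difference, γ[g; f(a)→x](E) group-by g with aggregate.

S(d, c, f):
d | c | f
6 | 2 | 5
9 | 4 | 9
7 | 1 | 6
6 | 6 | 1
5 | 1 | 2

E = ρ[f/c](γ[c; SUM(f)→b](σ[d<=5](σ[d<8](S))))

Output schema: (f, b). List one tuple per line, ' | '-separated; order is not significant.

Subexpression sizes:
  S → 5
  σ[d<8](S) → 4
  σ[d<=5](σ[d<8](S)) → 1
  γ[c; SUM(f)→b](σ[d<=5](σ[d<8](S))) → 1
  ρ[f/c](γ[c; SUM(f)→b](σ[d<=5](σ[d<8](S)))) → 1

== RESULT ==
f | b
1 | 2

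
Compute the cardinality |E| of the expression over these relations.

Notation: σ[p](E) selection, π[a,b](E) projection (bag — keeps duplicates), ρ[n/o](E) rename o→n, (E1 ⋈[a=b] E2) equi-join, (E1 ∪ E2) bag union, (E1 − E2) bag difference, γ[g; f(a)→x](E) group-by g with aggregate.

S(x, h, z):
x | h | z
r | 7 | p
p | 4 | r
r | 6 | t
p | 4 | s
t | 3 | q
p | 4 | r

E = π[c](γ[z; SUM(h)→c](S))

Row counts bottom-up:
  S → 6
  γ[z; SUM(h)→c](S) → 5
  π[c](γ[z; SUM(h)→c](S)) → 5

|E| = 5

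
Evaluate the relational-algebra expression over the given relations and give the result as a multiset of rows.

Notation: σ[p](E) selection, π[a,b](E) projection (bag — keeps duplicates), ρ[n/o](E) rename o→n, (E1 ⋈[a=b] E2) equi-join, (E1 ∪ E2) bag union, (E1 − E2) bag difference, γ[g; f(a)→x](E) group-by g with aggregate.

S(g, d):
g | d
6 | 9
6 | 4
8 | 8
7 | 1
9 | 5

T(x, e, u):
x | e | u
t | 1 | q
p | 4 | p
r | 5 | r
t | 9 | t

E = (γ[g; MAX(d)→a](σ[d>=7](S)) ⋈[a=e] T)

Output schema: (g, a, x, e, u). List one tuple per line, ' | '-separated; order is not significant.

Subexpression sizes:
  S → 5
  σ[d>=7](S) → 2
  γ[g; MAX(d)→a](σ[d>=7](S)) → 2
  T → 4
  (γ[g; MAX(d)→a](σ[d>=7](S)) ⋈[a=e] T) → 1

== RESULT ==
g | a | x | e | u
6 | 9 | t | 9 | t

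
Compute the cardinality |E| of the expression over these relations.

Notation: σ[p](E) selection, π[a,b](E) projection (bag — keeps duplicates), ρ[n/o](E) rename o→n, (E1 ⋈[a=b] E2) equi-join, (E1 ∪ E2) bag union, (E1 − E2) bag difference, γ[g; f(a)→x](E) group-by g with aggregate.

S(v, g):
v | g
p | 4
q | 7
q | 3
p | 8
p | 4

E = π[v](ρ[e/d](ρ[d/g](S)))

Stepwise |·|:
  S → 5
  ρ[d/g](S) → 5
  ρ[e/d](ρ[d/g](S)) → 5
  π[v](ρ[e/d](ρ[d/g](S))) → 5

|E| = 5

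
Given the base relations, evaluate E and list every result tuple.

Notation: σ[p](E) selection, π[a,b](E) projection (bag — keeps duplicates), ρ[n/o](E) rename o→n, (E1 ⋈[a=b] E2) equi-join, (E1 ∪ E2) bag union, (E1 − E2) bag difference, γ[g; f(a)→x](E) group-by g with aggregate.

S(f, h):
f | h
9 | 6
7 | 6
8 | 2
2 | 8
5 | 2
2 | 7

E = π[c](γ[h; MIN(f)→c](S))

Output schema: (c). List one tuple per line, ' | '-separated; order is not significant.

Per-node cardinality:
  S → 6
  γ[h; MIN(f)→c](S) → 4
  π[c](γ[h; MIN(f)→c](S)) → 4

== RESULT ==
c
2
2
5
7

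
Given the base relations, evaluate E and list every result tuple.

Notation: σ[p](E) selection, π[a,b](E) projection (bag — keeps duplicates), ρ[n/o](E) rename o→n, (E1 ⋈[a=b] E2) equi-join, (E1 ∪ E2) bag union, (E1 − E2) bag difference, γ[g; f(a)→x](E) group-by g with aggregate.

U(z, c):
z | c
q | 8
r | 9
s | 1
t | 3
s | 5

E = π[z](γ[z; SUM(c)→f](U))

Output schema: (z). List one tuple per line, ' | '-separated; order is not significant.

Stepwise |·|:
  U → 5
  γ[z; SUM(c)→f](U) → 4
  π[z](γ[z; SUM(c)→f](U)) → 4

== RESULT ==
z
q
r
s
t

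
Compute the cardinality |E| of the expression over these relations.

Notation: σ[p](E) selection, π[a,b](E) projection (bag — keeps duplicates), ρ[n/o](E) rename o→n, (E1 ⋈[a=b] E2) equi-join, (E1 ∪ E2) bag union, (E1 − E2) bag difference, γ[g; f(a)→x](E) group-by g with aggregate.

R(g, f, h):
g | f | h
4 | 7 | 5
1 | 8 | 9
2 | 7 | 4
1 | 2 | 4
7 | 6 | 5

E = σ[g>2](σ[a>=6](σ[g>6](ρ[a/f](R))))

Subexpression sizes:
  R → 5
  ρ[a/f](R) → 5
  σ[g>6](ρ[a/f](R)) → 1
  σ[a>=6](σ[g>6](ρ[a/f](R))) → 1
  σ[g>2](σ[a>=6](σ[g>6](ρ[a/f](R)))) → 1

|E| = 1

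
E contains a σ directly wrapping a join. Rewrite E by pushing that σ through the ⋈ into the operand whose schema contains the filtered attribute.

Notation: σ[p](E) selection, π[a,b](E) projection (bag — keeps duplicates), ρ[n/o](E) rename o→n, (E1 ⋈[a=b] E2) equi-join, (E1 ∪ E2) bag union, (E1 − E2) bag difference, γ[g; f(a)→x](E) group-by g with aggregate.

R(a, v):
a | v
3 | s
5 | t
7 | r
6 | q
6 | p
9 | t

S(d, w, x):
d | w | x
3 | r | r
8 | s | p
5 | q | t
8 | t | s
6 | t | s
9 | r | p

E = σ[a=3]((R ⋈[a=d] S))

σ filters on a, owned by the left side.
E' = (σ[a=3](R) ⋈[a=d] S)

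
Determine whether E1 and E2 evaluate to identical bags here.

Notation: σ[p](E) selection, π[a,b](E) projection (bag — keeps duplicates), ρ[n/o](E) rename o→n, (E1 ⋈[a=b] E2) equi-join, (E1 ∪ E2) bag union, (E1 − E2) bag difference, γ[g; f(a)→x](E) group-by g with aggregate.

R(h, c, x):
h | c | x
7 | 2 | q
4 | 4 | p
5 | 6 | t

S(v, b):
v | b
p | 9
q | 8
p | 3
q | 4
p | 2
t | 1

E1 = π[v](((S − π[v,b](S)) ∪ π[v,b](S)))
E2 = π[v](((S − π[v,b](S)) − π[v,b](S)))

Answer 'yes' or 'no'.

E1 stepwise |·|:
  S → 6
  S → 6
  π[v,b](S) → 6
  (S − π[v,b](S)) → 0
  S → 6
  π[v,b](S) → 6
  ((S − π[v,b](S)) ∪ π[v,b](S)) → 6
  π[v](((S − π[v,b](S)) ∪ π[v,b](S))) → 6
E2 stepwise |·|:
  S → 6
  S → 6
  π[v,b](S) → 6
  (S − π[v,b](S)) → 0
  S → 6
  π[v,b](S) → 6
  ((S − π[v,b](S)) − π[v,b](S)) → 0
  π[v](((S − π[v,b](S)) − π[v,b](S))) → 0

E1 result:
v
p
p
p
q
q
t
E2 result:
v
(0 rows)
Witness: ('t',) appears 1× in E1 but 0× in E2.

no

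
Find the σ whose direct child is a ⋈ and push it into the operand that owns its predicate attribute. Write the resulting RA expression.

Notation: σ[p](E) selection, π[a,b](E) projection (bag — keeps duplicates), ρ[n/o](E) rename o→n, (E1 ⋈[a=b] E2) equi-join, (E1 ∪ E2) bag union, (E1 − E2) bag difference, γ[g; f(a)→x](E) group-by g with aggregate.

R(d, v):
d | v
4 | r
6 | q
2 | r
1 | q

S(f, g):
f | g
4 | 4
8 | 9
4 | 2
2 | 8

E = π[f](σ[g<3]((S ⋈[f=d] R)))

σ filters on g, owned by the left side.
E' = π[f]((σ[g<3](S) ⋈[f=d] R))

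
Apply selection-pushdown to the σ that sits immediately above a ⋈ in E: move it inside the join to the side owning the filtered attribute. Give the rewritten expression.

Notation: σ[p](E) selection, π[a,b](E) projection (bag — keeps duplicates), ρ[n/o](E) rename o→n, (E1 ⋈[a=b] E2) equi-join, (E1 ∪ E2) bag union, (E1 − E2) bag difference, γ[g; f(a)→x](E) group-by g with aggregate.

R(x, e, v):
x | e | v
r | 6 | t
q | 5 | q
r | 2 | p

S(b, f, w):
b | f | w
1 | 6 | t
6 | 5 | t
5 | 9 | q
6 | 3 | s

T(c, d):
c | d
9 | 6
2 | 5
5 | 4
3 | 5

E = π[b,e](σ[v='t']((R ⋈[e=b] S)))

σ filters on v, owned by the left side.
E' = π[b,e]((σ[v='t'](R) ⋈[e=b] S))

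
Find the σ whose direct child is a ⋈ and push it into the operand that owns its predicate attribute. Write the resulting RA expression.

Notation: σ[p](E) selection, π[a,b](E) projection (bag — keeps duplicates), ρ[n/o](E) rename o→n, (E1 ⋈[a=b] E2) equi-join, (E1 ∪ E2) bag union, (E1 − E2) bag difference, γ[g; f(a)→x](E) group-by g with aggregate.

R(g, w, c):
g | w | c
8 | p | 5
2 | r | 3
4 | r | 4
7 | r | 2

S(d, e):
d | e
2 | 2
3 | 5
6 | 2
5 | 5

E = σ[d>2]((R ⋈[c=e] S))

σ filters on d, owned by the right side.
E' = (R ⋈[c=e] σ[d>2](S))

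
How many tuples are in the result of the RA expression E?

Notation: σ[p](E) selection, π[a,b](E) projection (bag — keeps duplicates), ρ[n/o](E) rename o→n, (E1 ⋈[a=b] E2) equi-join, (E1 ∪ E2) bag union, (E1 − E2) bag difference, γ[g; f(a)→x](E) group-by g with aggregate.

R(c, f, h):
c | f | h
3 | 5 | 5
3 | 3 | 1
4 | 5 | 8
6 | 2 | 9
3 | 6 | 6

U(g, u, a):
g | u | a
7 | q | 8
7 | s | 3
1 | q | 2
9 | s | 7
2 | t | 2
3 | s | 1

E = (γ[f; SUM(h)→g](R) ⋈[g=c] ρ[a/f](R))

Per-node cardinality:
  R → 5
  γ[f; SUM(h)→g](R) → 4
  R → 5
  ρ[a/f](R) → 5
  (γ[f; SUM(h)→g](R) ⋈[g=c] ρ[a/f](R)) → 1

|E| = 1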